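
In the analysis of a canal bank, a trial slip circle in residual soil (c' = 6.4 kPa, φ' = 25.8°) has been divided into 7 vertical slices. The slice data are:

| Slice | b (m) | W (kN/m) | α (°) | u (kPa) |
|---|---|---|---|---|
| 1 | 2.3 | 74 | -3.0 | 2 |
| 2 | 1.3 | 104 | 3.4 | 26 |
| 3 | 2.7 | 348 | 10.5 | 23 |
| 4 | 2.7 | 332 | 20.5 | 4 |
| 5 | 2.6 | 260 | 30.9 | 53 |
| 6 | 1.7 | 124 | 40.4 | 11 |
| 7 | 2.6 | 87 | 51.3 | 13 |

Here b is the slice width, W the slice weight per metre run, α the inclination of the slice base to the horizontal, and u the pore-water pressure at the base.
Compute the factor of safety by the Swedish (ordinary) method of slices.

FS = 1.14

Ordinary method of slices: FS = Σ[c'·Δl_i + (W_i cosα_i − u_i·Δl_i)·tanφ'] / Σ W_i sinα_i, with Δl_i = b_i / cosα_i.
Slice 1: Δl = 2.3/cos(-3.0°) = 2.303 m; N'_1 = 74·cos(-3.0°) − 2·2.303 = 69.3; c'Δl = 14.74; W sinα = -3.9
Slice 2: Δl = 1.3/cos3.4° = 1.302 m; N'_2 = 104·cos3.4° − 26·1.302 = 70.0; c'Δl = 8.33; W sinα = 6.2
Slice 3: Δl = 2.7/cos10.5° = 2.746 m; N'_3 = 348·cos10.5° − 23·2.746 = 279.0; c'Δl = 17.57; W sinα = 63.4
Slice 4: Δl = 2.7/cos20.5° = 2.883 m; N'_4 = 332·cos20.5° − 4·2.883 = 299.4; c'Δl = 18.45; W sinα = 116.3
Slice 5: Δl = 2.6/cos30.9° = 3.030 m; N'_5 = 260·cos30.9° − 53·3.030 = 62.5; c'Δl = 19.39; W sinα = 133.5
Slice 6: Δl = 1.7/cos40.4° = 2.232 m; N'_6 = 124·cos40.4° − 11·2.232 = 69.9; c'Δl = 14.29; W sinα = 80.4
Slice 7: Δl = 2.6/cos51.3° = 4.158 m; N'_7 = 87·cos51.3° − 13·4.158 = 0.3; c'Δl = 26.61; W sinα = 67.9
Σc'Δl = 119.4 kN/m; ΣN' = 850.4 kN/m; ΣW sinα = 463.8 kN/m
Resisting = 119.4 + 850.4·tan25.8° = 119.4 + 411.1 = 530.5 kN/m
FS = 530.5 / 463.8 = 1.144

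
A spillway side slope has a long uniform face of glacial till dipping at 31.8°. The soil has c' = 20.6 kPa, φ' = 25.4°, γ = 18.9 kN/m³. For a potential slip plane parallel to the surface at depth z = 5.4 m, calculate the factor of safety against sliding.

FS = 1.22

For an infinite slope with a slip plane parallel to the surface (no pore pressure): FS = [c' + γz cos²β tanφ'] / [γz sinβ cosβ].
γz = 18.9·5.4 = 102.06 kN/m²
Numerator = 20.6 + 102.06·cos²31.8°·tan25.4° = 20.6 + 102.06·0.7223·0.4748 = 55.605 kPa
Denominator = 102.06·sin31.8°·cos31.8° = 102.06·0.5270·0.8499 = 45.708 kPa
FS = 55.605 / 45.708 = 1.217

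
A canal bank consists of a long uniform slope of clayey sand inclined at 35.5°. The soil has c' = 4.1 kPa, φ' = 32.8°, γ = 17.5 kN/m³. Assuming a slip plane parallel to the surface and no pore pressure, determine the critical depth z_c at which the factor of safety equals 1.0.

Setting FS = 1.00 in FS = [c' + γz cos²β tanφ'] / [γz sinβ cosβ] and solving for z:
z = c' / [γ cosβ (FS·sinβ − cosβ·tanφ')]
  = 4.1 / [17.5·cos35.5°·(1.00·sin35.5° − cos35.5°·tan32.8°)]
  = 4.1 / [17.5·0.8141·(1.00·0.5807 − 0.8141·0.6445)]
  = 4.1 / 0.7984 = 5.135 m

z_c = 5.14 m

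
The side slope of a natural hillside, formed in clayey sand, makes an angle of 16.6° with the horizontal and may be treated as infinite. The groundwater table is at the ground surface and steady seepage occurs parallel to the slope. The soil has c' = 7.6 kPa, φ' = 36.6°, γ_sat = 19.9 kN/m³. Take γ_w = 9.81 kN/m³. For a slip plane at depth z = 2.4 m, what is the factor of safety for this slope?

FS = 1.84

With seepage parallel to the slope and the water table at the surface, the effective normal stress on the slip plane uses the buoyant unit weight γ' = γ_sat − γ_w while the driving shear stress uses γ_sat:
FS = [c' + γ' z cos²β tanφ'] / [γ_sat z sinβ cosβ]
γ' = 19.9 − 9.81 = 10.09 kN/m³
Numerator = 7.6 + 10.09·2.4·cos²16.6°·tan36.6° = 7.6 + 10.09·2.4·0.9184·0.7427 = 24.117 kPa
Denominator = 19.9·2.4·sin16.6°·cos16.6° = 19.9·2.4·0.2857·0.9583 = 13.076 kPa
FS = 24.117 / 13.076 = 1.844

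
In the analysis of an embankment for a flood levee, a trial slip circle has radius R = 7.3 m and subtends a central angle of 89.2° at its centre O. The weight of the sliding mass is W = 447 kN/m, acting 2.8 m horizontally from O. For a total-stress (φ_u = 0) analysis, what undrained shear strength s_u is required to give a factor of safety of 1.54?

FS = s_u·L_a·R / (W·d), so s_u = FS·W·d / (L_a·R).
Arc length L_a = R·θ = 7.3·(89.2°·π/180) = 7.3·1.5568 = 11.36 m
s_u = 1.54·447·2.8 / (11.36·7.3) = 1927.5 / 82.96 = 23.23 kPa

s_u = 23.2 kPa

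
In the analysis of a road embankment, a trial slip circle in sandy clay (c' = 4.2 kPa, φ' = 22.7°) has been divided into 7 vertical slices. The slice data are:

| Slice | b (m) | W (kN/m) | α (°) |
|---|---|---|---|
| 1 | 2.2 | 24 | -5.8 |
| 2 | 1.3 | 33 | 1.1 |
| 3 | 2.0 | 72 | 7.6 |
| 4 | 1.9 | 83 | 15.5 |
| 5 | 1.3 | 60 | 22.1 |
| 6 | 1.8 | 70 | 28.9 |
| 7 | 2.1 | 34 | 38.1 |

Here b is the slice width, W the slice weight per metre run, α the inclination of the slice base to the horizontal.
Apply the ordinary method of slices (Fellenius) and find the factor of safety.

Ordinary method of slices: FS = Σ[c'·Δl_i + (W_i cosα_i)·tanφ'] / Σ W_i sinα_i, with Δl_i = b_i / cosα_i.
Slice 1: Δl = 2.2/cos(-5.8°) = 2.211 m; N'_1 = 24·cos(-5.8°) = 23.9; c'Δl = 9.29; W sinα = -2.4
Slice 2: Δl = 1.3/cos1.1° = 1.300 m; N'_2 = 33·cos1.1° = 33.0; c'Δl = 5.46; W sinα = 0.6
Slice 3: Δl = 2.0/cos7.6° = 2.018 m; N'_3 = 72·cos7.6° = 71.4; c'Δl = 8.47; W sinα = 9.5
Slice 4: Δl = 1.9/cos15.5° = 1.972 m; N'_4 = 83·cos15.5° = 80.0; c'Δl = 8.28; W sinα = 22.2
Slice 5: Δl = 1.3/cos22.1° = 1.403 m; N'_5 = 60·cos22.1° = 55.6; c'Δl = 5.89; W sinα = 22.6
Slice 6: Δl = 1.8/cos28.9° = 2.056 m; N'_6 = 70·cos28.9° = 61.3; c'Δl = 8.64; W sinα = 33.8
Slice 7: Δl = 2.1/cos38.1° = 2.669 m; N'_7 = 34·cos38.1° = 26.8; c'Δl = 11.21; W sinα = 21.0
Σc'Δl = 57.2 kN/m; ΣN' = 351.8 kN/m; ΣW sinα = 107.3 kN/m
Resisting = 57.2 + 351.8·tan22.7° = 57.2 + 147.2 = 204.4 kN/m
FS = 204.4 / 107.3 = 1.905

FS = 1.91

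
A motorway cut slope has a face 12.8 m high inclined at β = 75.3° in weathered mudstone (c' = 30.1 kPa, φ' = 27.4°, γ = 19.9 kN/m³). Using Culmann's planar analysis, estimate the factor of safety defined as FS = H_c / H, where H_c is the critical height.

FS = 1.23

H_c = (4c'/γ) · sinβ cosφ' / [1 − cos(β − φ')]
    = (4·30.1/19.9) · sin75.3°·cos27.4° / [1 − cos47.9°]
    = 6.050 · 0.8588 / 0.3296 = 15.76 m
FS = H_c / H = 15.76 / 12.8 = 1.232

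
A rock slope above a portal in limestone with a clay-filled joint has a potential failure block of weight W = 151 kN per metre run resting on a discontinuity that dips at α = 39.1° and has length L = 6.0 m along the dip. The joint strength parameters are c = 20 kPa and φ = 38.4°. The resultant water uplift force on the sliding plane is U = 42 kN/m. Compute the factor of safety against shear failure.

Resolving the block weight along and normal to the plane and applying the Mohr–Coulomb strength on the joint:
N' = W cosα − U = 151·cos39.1° − 42 = 75.2 kN/m
Driving force T = W sinα = 151·sin39.1° = 95.2 kN/m
Resisting force R = c·L + N'·tanφ = 20·6.0 + 75.2·tan38.4° = 120.0 + 59.6 = 179.6 kN/m
FS = R / T = 179.6 / 95.2 = 1.886

FS = 1.89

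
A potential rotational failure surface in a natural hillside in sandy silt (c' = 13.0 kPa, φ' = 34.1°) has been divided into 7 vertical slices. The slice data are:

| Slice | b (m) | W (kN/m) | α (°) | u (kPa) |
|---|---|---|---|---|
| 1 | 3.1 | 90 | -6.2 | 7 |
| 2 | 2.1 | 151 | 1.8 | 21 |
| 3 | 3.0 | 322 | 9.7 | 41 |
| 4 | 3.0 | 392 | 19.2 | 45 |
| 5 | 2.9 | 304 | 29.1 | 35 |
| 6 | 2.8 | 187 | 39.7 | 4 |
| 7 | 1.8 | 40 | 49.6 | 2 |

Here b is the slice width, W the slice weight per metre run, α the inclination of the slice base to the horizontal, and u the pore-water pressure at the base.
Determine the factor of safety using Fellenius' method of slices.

FS = 1.85

Ordinary method of slices: FS = Σ[c'·Δl_i + (W_i cosα_i − u_i·Δl_i)·tanφ'] / Σ W_i sinα_i, with Δl_i = b_i / cosα_i.
Slice 1: Δl = 3.1/cos(-6.2°) = 3.118 m; N'_1 = 90·cos(-6.2°) − 7·3.118 = 67.6; c'Δl = 40.54; W sinα = -9.7
Slice 2: Δl = 2.1/cos1.8° = 2.101 m; N'_2 = 151·cos1.8° − 21·2.101 = 106.8; c'Δl = 27.31; W sinα = 4.7
Slice 3: Δl = 3.0/cos9.7° = 3.044 m; N'_3 = 322·cos9.7° − 41·3.044 = 192.6; c'Δl = 39.57; W sinα = 54.3
Slice 4: Δl = 3.0/cos19.2° = 3.177 m; N'_4 = 392·cos19.2° − 45·3.177 = 227.2; c'Δl = 41.30; W sinα = 128.9
Slice 5: Δl = 2.9/cos29.1° = 3.319 m; N'_5 = 304·cos29.1° − 35·3.319 = 149.5; c'Δl = 43.15; W sinα = 147.8
Slice 6: Δl = 2.8/cos39.7° = 3.639 m; N'_6 = 187·cos39.7° − 4·3.639 = 129.3; c'Δl = 47.31; W sinα = 119.4
Slice 7: Δl = 1.8/cos49.6° = 2.777 m; N'_7 = 40·cos49.6° − 2·2.777 = 20.4; c'Δl = 36.10; W sinα = 30.5
Σc'Δl = 275.3 kN/m; ΣN' = 893.5 kN/m; ΣW sinα = 475.9 kN/m
Resisting = 275.3 + 893.5·tan34.1° = 275.3 + 604.9 = 880.2 kN/m
FS = 880.2 / 475.9 = 1.849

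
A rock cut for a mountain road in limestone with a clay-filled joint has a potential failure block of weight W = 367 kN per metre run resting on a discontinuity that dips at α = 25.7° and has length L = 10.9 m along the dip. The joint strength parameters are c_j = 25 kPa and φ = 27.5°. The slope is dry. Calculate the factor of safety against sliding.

FS = 2.79

Resolving the block weight along and normal to the plane and applying the Mohr–Coulomb strength on the joint:
N' = W cosα = 367·cos25.7° = 330.7 kN/m
Driving force T = W sinα = 367·sin25.7° = 159.2 kN/m
Resisting force R = c_j·L + N'·tanφ = 25·10.9 + 330.7·tan27.5° = 272.5 + 172.1 = 444.6 kN/m
FS = R / T = 444.6 / 159.2 = 2.794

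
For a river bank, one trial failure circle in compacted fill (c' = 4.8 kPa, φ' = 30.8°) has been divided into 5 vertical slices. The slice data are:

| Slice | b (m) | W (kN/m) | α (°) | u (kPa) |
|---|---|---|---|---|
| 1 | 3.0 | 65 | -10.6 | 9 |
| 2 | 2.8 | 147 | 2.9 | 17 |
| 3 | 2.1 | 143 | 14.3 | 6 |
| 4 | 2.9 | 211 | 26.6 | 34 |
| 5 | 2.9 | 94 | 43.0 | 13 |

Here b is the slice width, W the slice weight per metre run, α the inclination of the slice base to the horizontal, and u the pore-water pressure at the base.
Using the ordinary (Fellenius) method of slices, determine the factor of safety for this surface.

FS = 1.51

Ordinary method of slices: FS = Σ[c'·Δl_i + (W_i cosα_i − u_i·Δl_i)·tanφ'] / Σ W_i sinα_i, with Δl_i = b_i / cosα_i.
Slice 1: Δl = 3.0/cos(-10.6°) = 3.052 m; N'_1 = 65·cos(-10.6°) − 9·3.052 = 36.4; c'Δl = 14.65; W sinα = -12.0
Slice 2: Δl = 2.8/cos2.9° = 2.804 m; N'_2 = 147·cos2.9° − 17·2.804 = 99.2; c'Δl = 13.46; W sinα = 7.4
Slice 3: Δl = 2.1/cos14.3° = 2.167 m; N'_3 = 143·cos14.3° − 6·2.167 = 125.6; c'Δl = 10.40; W sinα = 35.3
Slice 4: Δl = 2.9/cos26.6° = 3.243 m; N'_4 = 211·cos26.6° − 34·3.243 = 78.4; c'Δl = 15.57; W sinα = 94.5
Slice 5: Δl = 2.9/cos43.0° = 3.965 m; N'_5 = 94·cos43.0° − 13·3.965 = 17.2; c'Δl = 19.03; W sinα = 64.1
Σc'Δl = 73.1 kN/m; ΣN' = 356.7 kN/m; ΣW sinα = 189.4 kN/m
Resisting = 73.1 + 356.7·tan30.8° = 73.1 + 212.7 = 285.8 kN/m
FS = 285.8 / 189.4 = 1.509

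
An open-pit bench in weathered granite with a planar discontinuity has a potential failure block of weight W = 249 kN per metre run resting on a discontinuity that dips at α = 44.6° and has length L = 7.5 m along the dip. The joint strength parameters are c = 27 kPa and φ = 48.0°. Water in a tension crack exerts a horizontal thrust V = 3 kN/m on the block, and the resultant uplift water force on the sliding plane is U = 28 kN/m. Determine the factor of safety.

Resolving the block weight along and normal to the plane and applying the Mohr–Coulomb strength on the joint:
N' = W cosα − U − V sinα = 249·cos44.6° − 28 − 3·sin44.6° = 147.2 kN/m
Driving force T = W sinα + V cosα = 249·sin44.6° + 3·cos44.6° = 177.0 kN/m
Resisting force R = c·L + N'·tanφ = 27·7.5 + 147.2·tan48.0° = 202.5 + 163.5 = 366.0 kN/m
FS = R / T = 366.0 / 177.0 = 2.068

FS = 2.07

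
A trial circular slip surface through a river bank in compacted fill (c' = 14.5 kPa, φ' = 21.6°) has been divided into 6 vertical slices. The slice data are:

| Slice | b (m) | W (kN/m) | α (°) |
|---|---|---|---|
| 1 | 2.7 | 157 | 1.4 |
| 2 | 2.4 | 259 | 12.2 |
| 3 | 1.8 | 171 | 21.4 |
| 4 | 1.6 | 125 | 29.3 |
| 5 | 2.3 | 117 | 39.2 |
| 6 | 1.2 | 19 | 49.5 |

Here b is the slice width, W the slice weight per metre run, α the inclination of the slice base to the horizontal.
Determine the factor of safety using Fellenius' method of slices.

FS = 1.88

Ordinary method of slices: FS = Σ[c'·Δl_i + (W_i cosα_i)·tanφ'] / Σ W_i sinα_i, with Δl_i = b_i / cosα_i.
Slice 1: Δl = 2.7/cos1.4° = 2.701 m; N'_1 = 157·cos1.4° = 157.0; c'Δl = 39.16; W sinα = 3.8
Slice 2: Δl = 2.4/cos12.2° = 2.455 m; N'_2 = 259·cos12.2° = 253.2; c'Δl = 35.60; W sinα = 54.7
Slice 3: Δl = 1.8/cos21.4° = 1.933 m; N'_3 = 171·cos21.4° = 159.2; c'Δl = 28.03; W sinα = 62.4
Slice 4: Δl = 1.6/cos29.3° = 1.835 m; N'_4 = 125·cos29.3° = 109.0; c'Δl = 26.60; W sinα = 61.2
Slice 5: Δl = 2.3/cos39.2° = 2.968 m; N'_5 = 117·cos39.2° = 90.7; c'Δl = 43.04; W sinα = 73.9
Slice 6: Δl = 1.2/cos49.5° = 1.848 m; N'_6 = 19·cos49.5° = 12.3; c'Δl = 26.79; W sinα = 14.4
Σc'Δl = 199.2 kN/m; ΣN' = 781.3 kN/m; ΣW sinα = 270.5 kN/m
Resisting = 199.2 + 781.3·tan21.6° = 199.2 + 309.4 = 508.6 kN/m
FS = 508.6 / 270.5 = 1.880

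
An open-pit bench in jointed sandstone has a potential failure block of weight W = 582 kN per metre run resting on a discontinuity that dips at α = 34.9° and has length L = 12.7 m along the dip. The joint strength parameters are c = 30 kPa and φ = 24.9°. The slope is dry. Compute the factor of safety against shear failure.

Resolving the block weight along and normal to the plane and applying the Mohr–Coulomb strength on the joint:
N' = W cosα = 582·cos34.9° = 477.3 kN/m
Driving force T = W sinα = 582·sin34.9° = 333.0 kN/m
Resisting force R = c·L + N'·tanφ = 30·12.7 + 477.3·tan24.9° = 381.0 + 221.6 = 602.6 kN/m
FS = R / T = 602.6 / 333.0 = 1.810

FS = 1.81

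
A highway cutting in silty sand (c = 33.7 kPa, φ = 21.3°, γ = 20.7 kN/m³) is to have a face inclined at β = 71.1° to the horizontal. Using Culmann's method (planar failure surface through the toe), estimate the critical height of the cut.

Culmann's analysis gives the critical failure plane at α_cr = (β + φ)/2 = (71.1 + 21.3)/2 = 46.2°, and the critical height
H_c = (4c/γ) · sinβ cosφ / [1 − cos(β − φ)]
    = (4·33.7/20.7) · sin71.1°·cos21.3° / [1 − cos(49.8°)]
    = 6.512 · 0.9461·0.9317 / [1 − 0.6455]
    = 6.512 · 0.8815 / 0.3545
    = 16.19 m

H_c = 16.19 m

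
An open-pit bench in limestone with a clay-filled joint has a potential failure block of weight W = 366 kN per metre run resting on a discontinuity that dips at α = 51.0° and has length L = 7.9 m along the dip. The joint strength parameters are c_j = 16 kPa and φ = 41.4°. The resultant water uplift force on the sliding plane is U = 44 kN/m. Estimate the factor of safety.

Resolving the block weight along and normal to the plane and applying the Mohr–Coulomb strength on the joint:
N' = W cosα − U = 366·cos51.0° − 44 = 186.3 kN/m
Driving force T = W sinα = 366·sin51.0° = 284.4 kN/m
Resisting force R = c_j·L + N'·tanφ = 16·7.9 + 186.3·tan41.4° = 126.4 + 164.3 = 290.7 kN/m
FS = R / T = 290.7 / 284.4 = 1.022

FS = 1.02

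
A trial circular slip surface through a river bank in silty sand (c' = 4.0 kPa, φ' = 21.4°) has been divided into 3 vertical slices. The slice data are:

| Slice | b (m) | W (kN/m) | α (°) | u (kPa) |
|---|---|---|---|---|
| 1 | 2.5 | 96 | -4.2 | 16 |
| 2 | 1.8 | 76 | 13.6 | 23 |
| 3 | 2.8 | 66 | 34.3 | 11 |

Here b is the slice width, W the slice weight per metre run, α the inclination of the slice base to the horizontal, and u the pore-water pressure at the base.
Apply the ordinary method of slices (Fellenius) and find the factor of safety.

FS = 1.49

Ordinary method of slices: FS = Σ[c'·Δl_i + (W_i cosα_i − u_i·Δl_i)·tanφ'] / Σ W_i sinα_i, with Δl_i = b_i / cosα_i.
Slice 1: Δl = 2.5/cos(-4.2°) = 2.507 m; N'_1 = 96·cos(-4.2°) − 16·2.507 = 55.6; c'Δl = 10.03; W sinα = -7.0
Slice 2: Δl = 1.8/cos13.6° = 1.852 m; N'_2 = 76·cos13.6° − 23·1.852 = 31.3; c'Δl = 7.41; W sinα = 17.9
Slice 3: Δl = 2.8/cos34.3° = 3.389 m; N'_3 = 66·cos34.3° − 11·3.389 = 17.2; c'Δl = 13.56; W sinα = 37.2
Σc'Δl = 31.0 kN/m; ΣN' = 104.1 kN/m; ΣW sinα = 48.0 kN/m
Resisting = 31.0 + 104.1·tan21.4° = 31.0 + 40.8 = 71.8 kN/m
FS = 71.8 / 48.0 = 1.495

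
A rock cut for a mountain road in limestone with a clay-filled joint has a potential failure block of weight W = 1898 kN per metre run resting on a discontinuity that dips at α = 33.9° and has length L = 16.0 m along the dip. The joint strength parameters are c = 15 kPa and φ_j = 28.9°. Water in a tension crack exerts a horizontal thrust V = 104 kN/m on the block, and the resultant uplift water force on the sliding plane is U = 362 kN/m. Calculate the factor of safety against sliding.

FS = 0.77

Resolving the block weight along and normal to the plane and applying the Mohr–Coulomb strength on the joint:
N' = W cosα − U − V sinα = 1898·cos33.9° − 362 − 104·sin33.9° = 1155.4 kN/m
Driving force T = W sinα + V cosα = 1898·sin33.9° + 104·cos33.9° = 1144.9 kN/m
Resisting force R = c·L + N'·tanφ_j = 15·16.0 + 1155.4·tan28.9° = 240.0 + 637.8 = 877.8 kN/m
FS = R / T = 877.8 / 1144.9 = 0.767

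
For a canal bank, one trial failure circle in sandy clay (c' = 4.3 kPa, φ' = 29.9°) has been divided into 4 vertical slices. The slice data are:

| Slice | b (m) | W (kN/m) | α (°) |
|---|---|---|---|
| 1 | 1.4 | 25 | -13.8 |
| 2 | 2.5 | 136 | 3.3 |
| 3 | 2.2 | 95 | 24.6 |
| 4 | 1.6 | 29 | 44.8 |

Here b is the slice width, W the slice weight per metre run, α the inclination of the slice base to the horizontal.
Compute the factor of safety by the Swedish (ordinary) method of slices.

FS = 3.08

Ordinary method of slices: FS = Σ[c'·Δl_i + (W_i cosα_i)·tanφ'] / Σ W_i sinα_i, with Δl_i = b_i / cosα_i.
Slice 1: Δl = 1.4/cos(-13.8°) = 1.442 m; N'_1 = 25·cos(-13.8°) = 24.3; c'Δl = 6.20; W sinα = -6.0
Slice 2: Δl = 2.5/cos3.3° = 2.504 m; N'_2 = 136·cos3.3° = 135.8; c'Δl = 10.77; W sinα = 7.8
Slice 3: Δl = 2.2/cos24.6° = 2.420 m; N'_3 = 95·cos24.6° = 86.4; c'Δl = 10.40; W sinα = 39.5
Slice 4: Δl = 1.6/cos44.8° = 2.255 m; N'_4 = 29·cos44.8° = 20.6; c'Δl = 9.70; W sinα = 20.4
Σc'Δl = 37.1 kN/m; ΣN' = 267.0 kN/m; ΣW sinα = 61.8 kN/m
Resisting = 37.1 + 267.0·tan29.9° = 37.1 + 153.5 = 190.6 kN/m
FS = 190.6 / 61.8 = 3.082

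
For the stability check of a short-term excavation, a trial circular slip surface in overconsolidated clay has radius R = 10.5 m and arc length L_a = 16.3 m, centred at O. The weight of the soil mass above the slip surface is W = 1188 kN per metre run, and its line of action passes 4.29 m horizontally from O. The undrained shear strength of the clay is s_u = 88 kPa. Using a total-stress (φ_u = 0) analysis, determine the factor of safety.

FS = 2.96

Taking moments about the centre O, the resisting moment is provided by the undrained shear strength acting along the arc:
M_R = s_u·L_a·R = 88·16.30·10.5 = 15061.2 kN·m/m
M_D = W·d = 1188·4.29 = 5096.5 kN·m/m
FS = M_R / M_D = 15061.2 / 5096.5 = 2.955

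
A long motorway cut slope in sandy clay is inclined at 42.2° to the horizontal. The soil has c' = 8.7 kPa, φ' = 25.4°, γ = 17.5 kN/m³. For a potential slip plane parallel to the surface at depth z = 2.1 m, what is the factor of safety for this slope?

FS = 1.00

For an infinite slope with a slip plane parallel to the surface (no pore pressure): FS = [c' + γz cos²β tanφ'] / [γz sinβ cosβ].
γz = 17.5·2.1 = 36.75 kN/m²
Numerator = 8.7 + 36.75·cos²42.2°·tan25.4° = 8.7 + 36.75·0.5488·0.4748 = 18.277 kPa
Denominator = 36.75·sin42.2°·cos42.2° = 36.75·0.6717·0.7408 = 18.287 kPa
FS = 18.277 / 18.287 = 0.999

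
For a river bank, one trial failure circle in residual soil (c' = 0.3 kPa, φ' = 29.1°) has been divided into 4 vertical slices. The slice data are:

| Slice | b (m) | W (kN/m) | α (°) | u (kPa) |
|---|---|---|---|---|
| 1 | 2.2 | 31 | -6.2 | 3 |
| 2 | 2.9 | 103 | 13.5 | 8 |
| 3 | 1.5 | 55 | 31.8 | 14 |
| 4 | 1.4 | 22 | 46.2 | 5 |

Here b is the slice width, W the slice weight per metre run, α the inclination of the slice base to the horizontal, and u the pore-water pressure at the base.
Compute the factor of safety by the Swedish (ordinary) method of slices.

FS = 1.12

Ordinary method of slices: FS = Σ[c'·Δl_i + (W_i cosα_i − u_i·Δl_i)·tanφ'] / Σ W_i sinα_i, with Δl_i = b_i / cosα_i.
Slice 1: Δl = 2.2/cos(-6.2°) = 2.213 m; N'_1 = 31·cos(-6.2°) − 3·2.213 = 24.2; c'Δl = 0.66; W sinα = -3.3
Slice 2: Δl = 2.9/cos13.5° = 2.982 m; N'_2 = 103·cos13.5° − 8·2.982 = 76.3; c'Δl = 0.89; W sinα = 24.0
Slice 3: Δl = 1.5/cos31.8° = 1.765 m; N'_3 = 55·cos31.8° − 14·1.765 = 22.0; c'Δl = 0.53; W sinα = 29.0
Slice 4: Δl = 1.4/cos46.2° = 2.023 m; N'_4 = 22·cos46.2° − 5·2.023 = 5.1; c'Δl = 0.61; W sinα = 15.9
Σc'Δl = 2.7 kN/m; ΣN' = 127.6 kN/m; ΣW sinα = 65.6 kN/m
Resisting = 2.7 + 127.6·tan29.1° = 2.7 + 71.0 = 73.7 kN/m
FS = 73.7 / 65.6 = 1.125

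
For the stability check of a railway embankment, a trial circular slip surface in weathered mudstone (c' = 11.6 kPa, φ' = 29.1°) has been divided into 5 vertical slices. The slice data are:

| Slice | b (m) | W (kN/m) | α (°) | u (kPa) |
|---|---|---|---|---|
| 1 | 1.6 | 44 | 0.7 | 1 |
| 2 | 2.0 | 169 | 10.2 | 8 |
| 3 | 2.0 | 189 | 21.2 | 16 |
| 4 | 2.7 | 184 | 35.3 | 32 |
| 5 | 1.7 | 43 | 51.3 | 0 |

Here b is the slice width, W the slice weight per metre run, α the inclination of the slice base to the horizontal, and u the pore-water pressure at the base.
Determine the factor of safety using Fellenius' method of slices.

FS = 1.52

Ordinary method of slices: FS = Σ[c'·Δl_i + (W_i cosα_i − u_i·Δl_i)·tanφ'] / Σ W_i sinα_i, with Δl_i = b_i / cosα_i.
Slice 1: Δl = 1.6/cos0.7° = 1.600 m; N'_1 = 44·cos0.7° − 1·1.600 = 42.4; c'Δl = 18.56; W sinα = 0.5
Slice 2: Δl = 2.0/cos10.2° = 2.032 m; N'_2 = 169·cos10.2° − 8·2.032 = 150.1; c'Δl = 23.57; W sinα = 29.9
Slice 3: Δl = 2.0/cos21.2° = 2.145 m; N'_3 = 189·cos21.2° − 16·2.145 = 141.9; c'Δl = 24.88; W sinα = 68.3
Slice 4: Δl = 2.7/cos35.3° = 3.308 m; N'_4 = 184·cos35.3° − 32·3.308 = 44.3; c'Δl = 38.38; W sinα = 106.3
Slice 5: Δl = 1.7/cos51.3° = 2.719 m; N'_5 = 43·cos51.3° − 0·2.719 = 26.9; c'Δl = 31.54; W sinα = 33.6
Σc'Δl = 136.9 kN/m; ΣN' = 405.5 kN/m; ΣW sinα = 238.7 kN/m
Resisting = 136.9 + 405.5·tan29.1° = 136.9 + 225.7 = 362.7 kN/m
FS = 362.7 / 238.7 = 1.519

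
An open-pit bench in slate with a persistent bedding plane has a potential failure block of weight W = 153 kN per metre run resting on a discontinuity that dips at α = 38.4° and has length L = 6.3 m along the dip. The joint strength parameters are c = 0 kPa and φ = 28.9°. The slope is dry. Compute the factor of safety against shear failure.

FS = 0.70

Resolving the block weight along and normal to the plane and applying the Mohr–Coulomb strength on the joint:
N' = W cosα = 153·cos38.4° = 119.9 kN/m
Driving force T = W sinα = 153·sin38.4° = 95.0 kN/m
Resisting force R = c·L + N'·tanφ = 0·6.3 + 119.9·tan28.9° = 0.0 + 66.2 = 66.2 kN/m
FS = R / T = 66.2 / 95.0 = 0.696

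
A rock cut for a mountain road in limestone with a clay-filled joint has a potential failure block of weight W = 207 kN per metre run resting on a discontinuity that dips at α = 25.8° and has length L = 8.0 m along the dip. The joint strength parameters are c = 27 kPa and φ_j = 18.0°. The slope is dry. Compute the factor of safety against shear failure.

Resolving the block weight along and normal to the plane and applying the Mohr–Coulomb strength on the joint:
N' = W cosα = 207·cos25.8° = 186.4 kN/m
Driving force T = W sinα = 207·sin25.8° = 90.1 kN/m
Resisting force R = c·L + N'·tanφ_j = 27·8.0 + 186.4·tan18.0° = 216.0 + 60.6 = 276.6 kN/m
FS = R / T = 276.6 / 90.1 = 3.070

FS = 3.07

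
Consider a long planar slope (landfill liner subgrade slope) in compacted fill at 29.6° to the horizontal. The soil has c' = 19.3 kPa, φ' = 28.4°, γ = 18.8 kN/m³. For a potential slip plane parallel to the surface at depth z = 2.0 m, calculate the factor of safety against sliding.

FS = 2.15

For an infinite slope with a slip plane parallel to the surface (no pore pressure): FS = [c' + γz cos²β tanφ'] / [γz sinβ cosβ].
γz = 18.8·2.0 = 37.60 kN/m²
Numerator = 19.3 + 37.60·cos²29.6°·tan28.4° = 19.3 + 37.60·0.7560·0.5407 = 34.670 kPa
Denominator = 37.60·sin29.6°·cos29.6° = 37.60·0.4939·0.8695 = 16.148 kPa
FS = 34.670 / 16.148 = 2.147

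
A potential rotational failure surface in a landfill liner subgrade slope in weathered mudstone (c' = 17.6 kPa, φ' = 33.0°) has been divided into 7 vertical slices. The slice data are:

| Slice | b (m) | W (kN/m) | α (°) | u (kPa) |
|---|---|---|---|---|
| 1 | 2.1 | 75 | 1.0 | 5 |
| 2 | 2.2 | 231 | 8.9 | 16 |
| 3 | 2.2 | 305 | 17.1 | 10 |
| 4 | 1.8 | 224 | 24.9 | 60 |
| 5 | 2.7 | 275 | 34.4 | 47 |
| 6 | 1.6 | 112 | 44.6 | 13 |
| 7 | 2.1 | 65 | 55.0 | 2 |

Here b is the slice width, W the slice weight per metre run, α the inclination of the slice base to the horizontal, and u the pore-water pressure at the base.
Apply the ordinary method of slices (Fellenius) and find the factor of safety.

Ordinary method of slices: FS = Σ[c'·Δl_i + (W_i cosα_i − u_i·Δl_i)·tanφ'] / Σ W_i sinα_i, with Δl_i = b_i / cosα_i.
Slice 1: Δl = 2.1/cos1.0° = 2.100 m; N'_1 = 75·cos1.0° − 5·2.100 = 64.5; c'Δl = 36.97; W sinα = 1.3
Slice 2: Δl = 2.2/cos8.9° = 2.227 m; N'_2 = 231·cos8.9° − 16·2.227 = 192.6; c'Δl = 39.19; W sinα = 35.7
Slice 3: Δl = 2.2/cos17.1° = 2.302 m; N'_3 = 305·cos17.1° − 10·2.302 = 268.5; c'Δl = 40.51; W sinα = 89.7
Slice 4: Δl = 1.8/cos24.9° = 1.984 m; N'_4 = 224·cos24.9° − 60·1.984 = 84.1; c'Δl = 34.93; W sinα = 94.3
Slice 5: Δl = 2.7/cos34.4° = 3.272 m; N'_5 = 275·cos34.4° − 47·3.272 = 73.1; c'Δl = 57.59; W sinα = 155.4
Slice 6: Δl = 1.6/cos44.6° = 2.247 m; N'_6 = 112·cos44.6° − 13·2.247 = 50.5; c'Δl = 39.55; W sinα = 78.6
Slice 7: Δl = 2.1/cos55.0° = 3.661 m; N'_7 = 65·cos55.0° − 2·3.661 = 30.0; c'Δl = 64.44; W sinα = 53.2
Σc'Δl = 313.2 kN/m; ΣN' = 763.3 kN/m; ΣW sinα = 508.3 kN/m
Resisting = 313.2 + 763.3·tan33.0° = 313.2 + 495.7 = 808.9 kN/m
FS = 808.9 / 508.3 = 1.591

FS = 1.59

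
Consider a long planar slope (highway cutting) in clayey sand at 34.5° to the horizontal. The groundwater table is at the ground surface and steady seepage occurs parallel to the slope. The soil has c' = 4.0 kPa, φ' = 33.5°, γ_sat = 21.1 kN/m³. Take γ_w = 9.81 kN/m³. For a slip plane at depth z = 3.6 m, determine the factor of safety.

FS = 0.63

With seepage parallel to the slope and the water table at the surface, the effective normal stress on the slip plane uses the buoyant unit weight γ' = γ_sat − γ_w while the driving shear stress uses γ_sat:
FS = [c' + γ' z cos²β tanφ'] / [γ_sat z sinβ cosβ]
γ' = 21.1 − 9.81 = 11.29 kN/m³
Numerator = 4.0 + 11.29·3.6·cos²34.5°·tan33.5° = 4.0 + 11.29·3.6·0.6792·0.6619 = 22.271 kPa
Denominator = 21.1·3.6·sin34.5°·cos34.5° = 21.1·3.6·0.5664·0.8241 = 35.457 kPa
FS = 22.271 / 35.457 = 0.628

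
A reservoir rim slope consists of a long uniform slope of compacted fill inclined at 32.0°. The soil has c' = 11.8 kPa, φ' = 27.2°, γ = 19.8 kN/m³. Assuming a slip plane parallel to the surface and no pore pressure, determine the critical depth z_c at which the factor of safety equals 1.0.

Setting FS = 1.00 in FS = [c' + γz cos²β tanφ'] / [γz sinβ cosβ] and solving for z:
z = c' / [γ cosβ (FS·sinβ − cosβ·tanφ')]
  = 11.8 / [19.8·cos32.0°·(1.00·sin32.0° − cos32.0°·tan27.2°)]
  = 11.8 / [19.8·0.8480·(1.00·0.5299 − 0.8480·0.5139)]
  = 11.8 / 1.5798 = 7.469 m

z_c = 7.47 m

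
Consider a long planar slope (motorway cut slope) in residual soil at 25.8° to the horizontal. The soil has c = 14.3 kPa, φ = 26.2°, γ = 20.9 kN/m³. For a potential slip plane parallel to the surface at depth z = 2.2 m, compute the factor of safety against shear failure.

FS = 1.81

For an infinite slope with a slip plane parallel to the surface (no pore pressure): FS = [c + γz cos²β tanφ] / [γz sinβ cosβ].
γz = 20.9·2.2 = 45.98 kN/m²
Numerator = 14.3 + 45.98·cos²25.8°·tan26.2° = 14.3 + 45.98·0.8106·0.4921 = 32.639 kPa
Denominator = 45.98·sin25.8°·cos25.8° = 45.98·0.4352·0.9003 = 18.017 kPa
FS = 32.639 / 18.017 = 1.812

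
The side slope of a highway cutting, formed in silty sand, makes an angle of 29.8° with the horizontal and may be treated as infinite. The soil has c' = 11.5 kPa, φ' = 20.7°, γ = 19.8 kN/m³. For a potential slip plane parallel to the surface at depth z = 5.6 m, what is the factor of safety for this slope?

For an infinite slope with a slip plane parallel to the surface (no pore pressure): FS = [c' + γz cos²β tanφ'] / [γz sinβ cosβ].
γz = 19.8·5.6 = 110.88 kN/m²
Numerator = 11.5 + 110.88·cos²29.8°·tan20.7° = 11.5 + 110.88·0.7530·0.3779 = 43.050 kPa
Denominator = 110.88·sin29.8°·cos29.8° = 110.88·0.4970·0.8678 = 47.818 kPa
FS = 43.050 / 47.818 = 0.900

FS = 0.90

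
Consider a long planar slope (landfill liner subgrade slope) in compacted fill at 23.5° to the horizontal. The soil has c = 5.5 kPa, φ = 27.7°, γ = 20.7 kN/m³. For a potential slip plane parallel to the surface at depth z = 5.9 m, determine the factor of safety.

FS = 1.33

For an infinite slope with a slip plane parallel to the surface (no pore pressure): FS = [c + γz cos²β tanφ] / [γz sinβ cosβ].
γz = 20.7·5.9 = 122.13 kN/m²
Numerator = 5.5 + 122.13·cos²23.5°·tan27.7° = 5.5 + 122.13·0.8410·0.5250 = 59.425 kPa
Denominator = 122.13·sin23.5°·cos23.5° = 122.13·0.3987·0.9171 = 44.660 kPa
FS = 59.425 / 44.660 = 1.331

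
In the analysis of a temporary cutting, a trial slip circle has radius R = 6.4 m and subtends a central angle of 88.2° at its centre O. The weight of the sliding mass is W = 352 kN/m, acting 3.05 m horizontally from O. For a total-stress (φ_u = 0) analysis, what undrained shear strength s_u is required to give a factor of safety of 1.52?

FS = s_u·L_a·R / (W·d), so s_u = FS·W·d / (L_a·R).
Arc length L_a = R·θ = 6.4·(88.2°·π/180) = 6.4·1.5394 = 9.85 m
s_u = 1.52·352·3.05 / (9.85·6.4) = 1631.9 / 63.05 = 25.88 kPa

s_u = 25.9 kPa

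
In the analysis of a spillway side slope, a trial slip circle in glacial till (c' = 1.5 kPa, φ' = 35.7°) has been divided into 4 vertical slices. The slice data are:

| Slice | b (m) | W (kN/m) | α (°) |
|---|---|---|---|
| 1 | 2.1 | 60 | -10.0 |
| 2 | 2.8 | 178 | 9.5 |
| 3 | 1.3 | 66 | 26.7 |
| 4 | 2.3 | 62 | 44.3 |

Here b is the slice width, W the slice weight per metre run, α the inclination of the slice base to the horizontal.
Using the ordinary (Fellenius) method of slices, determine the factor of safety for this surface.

Ordinary method of slices: FS = Σ[c'·Δl_i + (W_i cosα_i)·tanφ'] / Σ W_i sinα_i, with Δl_i = b_i / cosα_i.
Slice 1: Δl = 2.1/cos(-10.0°) = 2.132 m; N'_1 = 60·cos(-10.0°) = 59.1; c'Δl = 3.20; W sinα = -10.4
Slice 2: Δl = 2.8/cos9.5° = 2.839 m; N'_2 = 178·cos9.5° = 175.6; c'Δl = 4.26; W sinα = 29.4
Slice 3: Δl = 1.3/cos26.7° = 1.455 m; N'_3 = 66·cos26.7° = 59.0; c'Δl = 2.18; W sinα = 29.7
Slice 4: Δl = 2.3/cos44.3° = 3.214 m; N'_4 = 62·cos44.3° = 44.4; c'Δl = 4.82; W sinα = 43.3
Σc'Δl = 14.5 kN/m; ΣN' = 338.0 kN/m; ΣW sinα = 91.9 kN/m
Resisting = 14.5 + 338.0·tan35.7° = 14.5 + 242.9 = 257.3 kN/m
FS = 257.3 / 91.9 = 2.800

FS = 2.80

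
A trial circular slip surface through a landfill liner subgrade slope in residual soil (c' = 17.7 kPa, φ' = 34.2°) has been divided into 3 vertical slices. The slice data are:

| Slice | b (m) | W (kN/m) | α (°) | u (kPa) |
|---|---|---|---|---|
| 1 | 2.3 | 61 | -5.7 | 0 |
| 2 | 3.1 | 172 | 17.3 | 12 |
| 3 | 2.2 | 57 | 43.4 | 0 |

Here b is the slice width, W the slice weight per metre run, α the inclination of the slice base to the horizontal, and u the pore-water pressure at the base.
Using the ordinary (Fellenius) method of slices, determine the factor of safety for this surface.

Ordinary method of slices: FS = Σ[c'·Δl_i + (W_i cosα_i − u_i·Δl_i)·tanφ'] / Σ W_i sinα_i, with Δl_i = b_i / cosα_i.
Slice 1: Δl = 2.3/cos(-5.7°) = 2.311 m; N'_1 = 61·cos(-5.7°) − 0·2.311 = 60.7; c'Δl = 40.91; W sinα = -6.1
Slice 2: Δl = 3.1/cos17.3° = 3.247 m; N'_2 = 172·cos17.3° − 12·3.247 = 125.3; c'Δl = 57.47; W sinα = 51.1
Slice 3: Δl = 2.2/cos43.4° = 3.028 m; N'_3 = 57·cos43.4° − 0·3.028 = 41.4; c'Δl = 53.59; W sinα = 39.2
Σc'Δl = 152.0 kN/m; ΣN' = 227.4 kN/m; ΣW sinα = 84.3 kN/m
Resisting = 152.0 + 227.4·tan34.2° = 152.0 + 154.5 = 306.5 kN/m
FS = 306.5 / 84.3 = 3.638

FS = 3.64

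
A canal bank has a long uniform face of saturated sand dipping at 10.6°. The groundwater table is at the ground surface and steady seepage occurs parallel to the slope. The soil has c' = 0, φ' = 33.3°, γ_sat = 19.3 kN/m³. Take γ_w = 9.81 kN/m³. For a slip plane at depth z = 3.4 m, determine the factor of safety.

FS = 1.73

With seepage parallel to the slope and the water table at the surface, the effective normal stress on the slip plane uses the buoyant unit weight γ' = γ_sat − γ_w while the driving shear stress uses γ_sat:
FS = [c' + γ' z cos²β tanφ'] / [γ_sat z sinβ cosβ]
(For c' = 0 this reduces to FS = (γ'/γ_sat)·tanφ'/tanβ.)
γ' = 19.3 − 9.81 = 9.49 kN/m³
Numerator = 0.0 + 9.49·3.4·cos²10.6°·tan33.3° = 0.0 + 9.49·3.4·0.9662·0.6569 = 20.478 kPa
Denominator = 19.3·3.4·sin10.6°·cos10.6° = 19.3·3.4·0.1840·0.9829 = 11.865 kPa
FS = 20.478 / 11.865 = 1.726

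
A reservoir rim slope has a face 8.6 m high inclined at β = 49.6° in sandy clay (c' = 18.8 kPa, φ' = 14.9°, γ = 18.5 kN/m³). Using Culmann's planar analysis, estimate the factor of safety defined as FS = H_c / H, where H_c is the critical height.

H_c = (4c'/γ) · sinβ cosφ' / [1 − cos(β − φ')]
    = (4·18.8/18.5) · sin49.6°·cos14.9° / [1 − cos34.7°]
    = 4.065 · 0.7359 / 0.1779 = 16.82 m
FS = H_c / H = 16.82 / 8.6 = 1.956

FS = 1.96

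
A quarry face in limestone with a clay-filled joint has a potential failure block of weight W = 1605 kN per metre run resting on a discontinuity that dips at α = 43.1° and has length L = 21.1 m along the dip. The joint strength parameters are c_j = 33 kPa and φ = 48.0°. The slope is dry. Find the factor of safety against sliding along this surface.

FS = 1.82

Resolving the block weight along and normal to the plane and applying the Mohr–Coulomb strength on the joint:
N' = W cosα = 1605·cos43.1° = 1171.9 kN/m
Driving force T = W sinα = 1605·sin43.1° = 1096.7 kN/m
Resisting force R = c_j·L + N'·tanφ = 33·21.1 + 1171.9·tan48.0° = 696.3 + 1301.5 = 1997.8 kN/m
FS = R / T = 1997.8 / 1096.7 = 1.822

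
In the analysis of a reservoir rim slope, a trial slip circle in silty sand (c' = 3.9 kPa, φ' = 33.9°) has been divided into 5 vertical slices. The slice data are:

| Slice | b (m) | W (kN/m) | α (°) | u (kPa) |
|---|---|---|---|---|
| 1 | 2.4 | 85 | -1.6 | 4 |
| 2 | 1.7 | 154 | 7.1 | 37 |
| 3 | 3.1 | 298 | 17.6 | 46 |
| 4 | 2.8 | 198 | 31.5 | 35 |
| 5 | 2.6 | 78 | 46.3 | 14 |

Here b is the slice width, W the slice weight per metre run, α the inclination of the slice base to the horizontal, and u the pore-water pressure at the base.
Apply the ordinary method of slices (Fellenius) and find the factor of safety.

Ordinary method of slices: FS = Σ[c'·Δl_i + (W_i cosα_i − u_i·Δl_i)·tanφ'] / Σ W_i sinα_i, with Δl_i = b_i / cosα_i.
Slice 1: Δl = 2.4/cos(-1.6°) = 2.401 m; N'_1 = 85·cos(-1.6°) − 4·2.401 = 75.4; c'Δl = 9.36; W sinα = -2.4
Slice 2: Δl = 1.7/cos7.1° = 1.713 m; N'_2 = 154·cos7.1° − 37·1.713 = 89.4; c'Δl = 6.68; W sinα = 19.0
Slice 3: Δl = 3.1/cos17.6° = 3.252 m; N'_3 = 298·cos17.6° − 46·3.252 = 134.4; c'Δl = 12.68; W sinα = 90.1
Slice 4: Δl = 2.8/cos31.5° = 3.284 m; N'_4 = 198·cos31.5° − 35·3.284 = 53.9; c'Δl = 12.81; W sinα = 103.5
Slice 5: Δl = 2.6/cos46.3° = 3.763 m; N'_5 = 78·cos46.3° − 14·3.763 = 1.2; c'Δl = 14.68; W sinα = 56.4
Σc'Δl = 56.2 kN/m; ΣN' = 354.3 kN/m; ΣW sinα = 266.6 kN/m
Resisting = 56.2 + 354.3·tan33.9° = 56.2 + 238.1 = 294.3 kN/m
FS = 294.3 / 266.6 = 1.104

FS = 1.10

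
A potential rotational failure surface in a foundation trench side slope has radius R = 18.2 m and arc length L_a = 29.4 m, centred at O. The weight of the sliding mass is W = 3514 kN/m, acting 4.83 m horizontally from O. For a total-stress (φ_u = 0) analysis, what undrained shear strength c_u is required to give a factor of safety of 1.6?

FS = c_u·L_a·R / (W·d), so c_u = FS·W·d / (L_a·R).
c_u = 1.6·3514·4.83 / (29.40·18.2) = 27156.2 / 535.08 = 50.75 kPa

c_u = 50.8 kPa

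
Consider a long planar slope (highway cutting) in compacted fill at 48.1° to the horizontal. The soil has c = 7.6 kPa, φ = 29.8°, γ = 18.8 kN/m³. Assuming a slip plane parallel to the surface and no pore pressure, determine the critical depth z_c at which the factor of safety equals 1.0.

Setting FS = 1.00 in FS = [c + γz cos²β tanφ] / [γz sinβ cosβ] and solving for z:
z = c / [γ cosβ (FS·sinβ − cosβ·tanφ)]
  = 7.6 / [18.8·cos48.1°·(1.00·sin48.1° − cos48.1°·tan29.8°)]
  = 7.6 / [18.8·0.6678·(1.00·0.7443 − 0.6678·0.5727)]
  = 7.6 / 4.5430 = 1.673 m

z_c = 1.67 m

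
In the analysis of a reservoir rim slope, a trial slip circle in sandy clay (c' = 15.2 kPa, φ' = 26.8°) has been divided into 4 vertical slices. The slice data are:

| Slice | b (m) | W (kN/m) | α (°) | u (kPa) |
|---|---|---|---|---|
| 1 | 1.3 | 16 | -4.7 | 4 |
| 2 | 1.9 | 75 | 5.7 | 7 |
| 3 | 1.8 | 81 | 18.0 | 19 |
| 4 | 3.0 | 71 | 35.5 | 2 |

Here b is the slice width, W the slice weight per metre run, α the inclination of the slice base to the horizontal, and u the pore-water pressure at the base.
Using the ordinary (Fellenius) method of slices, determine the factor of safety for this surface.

Ordinary method of slices: FS = Σ[c'·Δl_i + (W_i cosα_i − u_i·Δl_i)·tanφ'] / Σ W_i sinα_i, with Δl_i = b_i / cosα_i.
Slice 1: Δl = 1.3/cos(-4.7°) = 1.304 m; N'_1 = 16·cos(-4.7°) − 4·1.304 = 10.7; c'Δl = 19.83; W sinα = -1.3
Slice 2: Δl = 1.9/cos5.7° = 1.909 m; N'_2 = 75·cos5.7° − 7·1.909 = 61.3; c'Δl = 29.02; W sinα = 7.4
Slice 3: Δl = 1.8/cos18.0° = 1.893 m; N'_3 = 81·cos18.0° − 19·1.893 = 41.1; c'Δl = 28.77; W sinα = 25.0
Slice 4: Δl = 3.0/cos35.5° = 3.685 m; N'_4 = 71·cos35.5° − 2·3.685 = 50.4; c'Δl = 56.01; W sinα = 41.2
Σc'Δl = 133.6 kN/m; ΣN' = 163.5 kN/m; ΣW sinα = 72.4 kN/m
Resisting = 133.6 + 163.5·tan26.8° = 133.6 + 82.6 = 216.2 kN/m
FS = 216.2 / 72.4 = 2.987

FS = 2.99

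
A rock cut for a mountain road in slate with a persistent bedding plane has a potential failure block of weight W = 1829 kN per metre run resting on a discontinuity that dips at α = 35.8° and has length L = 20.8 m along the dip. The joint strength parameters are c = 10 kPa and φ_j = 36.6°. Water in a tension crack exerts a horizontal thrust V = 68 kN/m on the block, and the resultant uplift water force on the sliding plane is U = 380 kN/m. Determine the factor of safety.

Resolving the block weight along and normal to the plane and applying the Mohr–Coulomb strength on the joint:
N' = W cosα − U − V sinα = 1829·cos35.8° − 380 − 68·sin35.8° = 1063.7 kN/m
Driving force T = W sinα + V cosα = 1829·sin35.8° + 68·cos35.8° = 1125.0 kN/m
Resisting force R = c·L + N'·tanφ_j = 10·20.8 + 1063.7·tan36.6° = 208.0 + 789.9 = 997.9 kN/m
FS = R / T = 997.9 / 1125.0 = 0.887

FS = 0.89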